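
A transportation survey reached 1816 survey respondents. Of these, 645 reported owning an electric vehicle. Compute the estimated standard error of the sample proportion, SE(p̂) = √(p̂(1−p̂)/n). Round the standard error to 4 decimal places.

SE = 0.0112

The sample proportion is 645/1816 = 0.35518.
p̂(1−p̂) = 0.229027.
Dividing by n and taking the root: √0.000126116 = 0.0112.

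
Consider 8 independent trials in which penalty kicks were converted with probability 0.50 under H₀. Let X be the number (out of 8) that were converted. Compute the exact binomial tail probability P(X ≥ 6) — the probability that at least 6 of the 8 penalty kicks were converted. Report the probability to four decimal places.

X ~ Binomial(n=8, p=0.50).
P(X ≥ 6) = C(8,6)·0.50^6·0.50^2 + C(8,7)·0.50^7·0.50^1 + C(8,8)·0.50^8·0.50^0.
= 0.109375 + 0.031250 + 0.003906 = 0.1445.

P = 0.1445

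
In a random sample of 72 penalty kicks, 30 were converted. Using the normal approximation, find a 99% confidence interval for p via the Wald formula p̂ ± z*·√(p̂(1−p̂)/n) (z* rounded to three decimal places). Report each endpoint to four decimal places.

(0.2670, 0.5663)

p̂ = 30/72 = 0.41667.
SE(p̂) = √(0.41667·0.58333/72) = 0.058101.
For 99% confidence, z* = 2.576.
Margin of error: 2.576 × 0.058101 = 0.14967.
CI: 0.41667 ± 0.14967 = (0.2670, 0.5663).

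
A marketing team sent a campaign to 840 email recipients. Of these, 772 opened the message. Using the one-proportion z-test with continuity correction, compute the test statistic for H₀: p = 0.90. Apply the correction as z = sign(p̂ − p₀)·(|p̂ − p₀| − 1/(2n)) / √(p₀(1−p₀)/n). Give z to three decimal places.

z = 1.783

Sample proportion p̂ = 772/840 = 0.91905. p̂ − p₀ = 0.019048.
Continuity correction 1/(2n) = 1/1680 = 0.000595.
Corrected numerator: |0.019048| − 0.000595 = 0.018453.
Null standard error: √(0.90·0.10/840) = √0.000107143 = 0.010351.
z = (+)0.018453/0.010351 = 1.783.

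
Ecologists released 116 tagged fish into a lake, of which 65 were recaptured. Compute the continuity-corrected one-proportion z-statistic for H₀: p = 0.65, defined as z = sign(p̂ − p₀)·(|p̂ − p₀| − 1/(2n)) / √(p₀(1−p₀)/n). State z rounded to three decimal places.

z = -1.927

The sample proportion is 65/116 = 0.56034. p̂ − p₀ = -0.089655.
Continuity correction 1/(2n) = 1/232 = 0.004310.
Corrected numerator: |-0.089655| − 0.004310 = 0.085345.
Null standard error: √(0.65·0.35/116) = √0.001961207 = 0.044286.
z = −0.085345/0.044286 = -1.927.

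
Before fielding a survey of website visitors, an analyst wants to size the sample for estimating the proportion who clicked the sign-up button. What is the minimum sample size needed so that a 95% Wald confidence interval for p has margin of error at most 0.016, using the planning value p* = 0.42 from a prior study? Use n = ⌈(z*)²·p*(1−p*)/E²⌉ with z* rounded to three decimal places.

z* = 1.960 at the 95% level.
p*(1−p*) = 0.42·0.58 = 0.2436.
Required n before rounding: 3.841600 × 0.2436 / 0.016² = 3655.523.
Rounding up, n = 3656.

n = 3656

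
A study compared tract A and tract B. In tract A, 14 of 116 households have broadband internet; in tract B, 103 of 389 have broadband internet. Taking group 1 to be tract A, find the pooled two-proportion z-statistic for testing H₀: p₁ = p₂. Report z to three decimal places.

z = -3.228

Sample proportions: p̂₁ = 14/116 = 0.12069 and p̂₂ = 103/389 = 0.26478.
Pooled p̂ = (14+103)/(116+389) = 117/505 = 0.23168.
Pooled SE = √[0.1780061·0.01119138] ≈ 0.044633.
z = -0.14409/0.044633 = -3.228.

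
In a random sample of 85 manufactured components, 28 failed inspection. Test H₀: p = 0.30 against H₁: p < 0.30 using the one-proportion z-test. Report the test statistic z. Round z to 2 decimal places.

With x = 28 successes in n = 85, p̂ = 0.32941.
SE₀ = √(0.30·0.70/85) = 0.049705.
z = (p̂ − p₀)/SE = (0.32941 − 0.30)/0.049705 = 0.59.

z = 0.59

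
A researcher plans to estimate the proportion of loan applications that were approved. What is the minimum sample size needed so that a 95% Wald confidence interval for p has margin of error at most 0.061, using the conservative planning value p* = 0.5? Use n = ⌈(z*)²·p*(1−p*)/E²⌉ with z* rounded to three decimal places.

n = 259

The 95% critical value is z* = 1.960.
p*(1−p*) = 0.2500.
Required n before rounding: 3.841600 × 0.2500 / 0.061² = 258.103.
Rounding up, n = 259.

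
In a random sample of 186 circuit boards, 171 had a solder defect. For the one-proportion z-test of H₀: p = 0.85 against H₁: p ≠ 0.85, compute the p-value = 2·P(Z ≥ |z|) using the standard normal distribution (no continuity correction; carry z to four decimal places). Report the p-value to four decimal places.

The sample proportion is 171/186 = 0.91935.
Null standard error: √(0.85·0.15/186) = √0.000685484 = 0.026182.
Test statistic (full precision, shown to 4 dp): z = (171/186 − 0.85)/SE₀ ≈ 2.6490.
From the standard normal, 2·P(Z ≥ |z|) = 0.0081.

p-value = 0.0081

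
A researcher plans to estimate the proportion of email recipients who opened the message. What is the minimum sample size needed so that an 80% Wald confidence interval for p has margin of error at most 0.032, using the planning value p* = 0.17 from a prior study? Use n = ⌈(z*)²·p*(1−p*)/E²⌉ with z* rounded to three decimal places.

z* = 1.282 at the 80% level.
p*(1−p*) = 0.1411.
(z*)²·p*(1−p*)/E² = 1.643524·0.1411/0.001024 = 226.466.
Rounding up, n = 227.

n = 227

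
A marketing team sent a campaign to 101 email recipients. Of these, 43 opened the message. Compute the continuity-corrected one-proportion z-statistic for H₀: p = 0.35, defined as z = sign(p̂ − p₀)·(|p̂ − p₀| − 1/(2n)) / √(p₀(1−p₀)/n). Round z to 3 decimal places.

z = 1.492

With x = 43 successes in n = 101, p̂ = 0.42574. p̂ − p₀ = 0.075743.
Continuity correction 1/(2n) = 1/202 = 0.004950.
Corrected numerator: |0.075743| − 0.004950 = 0.070793.
Null standard error: √(0.35·0.65/101) = √0.002252475 = 0.047460.
z = +0.070793/0.047460 = 1.492.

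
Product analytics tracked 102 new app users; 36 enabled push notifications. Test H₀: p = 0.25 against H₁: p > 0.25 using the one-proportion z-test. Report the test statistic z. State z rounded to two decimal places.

z = 2.40

Sample proportion p̂ = 36/102 = 0.35294.
Under H₀, SE = √(p₀(1−p₀)/n) = √(0.25·0.75/102) = √0.001838235 = 0.042875.
Test statistic: z = 0.10294/0.042875 = 2.40.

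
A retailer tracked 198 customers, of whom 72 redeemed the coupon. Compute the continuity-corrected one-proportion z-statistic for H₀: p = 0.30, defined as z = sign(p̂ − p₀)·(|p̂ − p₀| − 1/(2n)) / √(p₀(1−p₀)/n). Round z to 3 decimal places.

With x = 72 successes in n = 198, p̂ = 0.36364. p̂ − p₀ = 0.063636.
1/(2n) = 0.002525.
Corrected numerator: |0.063636| − 0.002525 = 0.061111.
Under H₀, SE = √(p₀(1−p₀)/n) = √(0.30·0.70/198) = √0.001060606 = 0.032567.
z = +0.061111/0.032567 = 1.876.

z = 1.876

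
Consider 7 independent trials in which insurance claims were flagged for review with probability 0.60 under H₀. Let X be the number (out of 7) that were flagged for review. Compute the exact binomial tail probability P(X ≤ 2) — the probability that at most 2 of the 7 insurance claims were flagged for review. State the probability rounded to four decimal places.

P = 0.0963

X ~ Binomial(n=7, p=0.60).
P(X ≤ 2) = C(7,0)·0.60^0·0.40^7 + C(7,1)·0.60^1·0.40^6 + C(7,2)·0.60^2·0.40^5.
= 0.001638 + 0.017203 + 0.077414 = 0.0963.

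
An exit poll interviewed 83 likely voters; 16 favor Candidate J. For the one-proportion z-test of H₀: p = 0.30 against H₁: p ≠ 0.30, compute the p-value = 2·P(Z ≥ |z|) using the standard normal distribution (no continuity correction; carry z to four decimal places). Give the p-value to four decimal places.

p-value = 0.0330

With x = 16 successes in n = 83, p̂ = 0.19277.
Null standard error: √(0.30·0.70/83) = √0.002530120 = 0.050300.
Test statistic (full precision, shown to 4 dp): z = (16/83 − 0.30)/SE₀ ≈ -2.1318.
p-value = 2·P(Z ≥ |z|) with z = -2.1318 → 0.0330.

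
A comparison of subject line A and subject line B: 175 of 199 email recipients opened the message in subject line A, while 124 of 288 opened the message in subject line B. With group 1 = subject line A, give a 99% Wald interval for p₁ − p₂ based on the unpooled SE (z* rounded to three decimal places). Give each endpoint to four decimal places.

p̂₁ = 0.87940, p̂₂ = 0.43056, so the observed difference is 0.44884.
Unpooled SE = √(p̂₁(1−p̂₁)/n₁ + p̂₂(1−p̂₂)/n₂) = √(0.000532954 + 0.000851311) = 0.037206.
z* = 2.576 at the 99% level. Margin = 2.576·0.037206 = 0.09584.
Interval: 0.44884 ± 0.09584 → (0.3530, 0.5447).

(0.3530, 0.5447)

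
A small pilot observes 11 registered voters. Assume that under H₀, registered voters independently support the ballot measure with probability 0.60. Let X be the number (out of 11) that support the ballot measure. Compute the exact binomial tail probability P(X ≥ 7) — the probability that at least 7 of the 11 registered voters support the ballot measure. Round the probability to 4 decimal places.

P = 0.5328

X is binomial with n = 11 and p = 0.60.
P(X ≥ 7) = Σ_{j=7}^{11} C(11,j)·0.60^j·0.40^{11−j}.
= 0.236490 + 0.177367 + 0.088684 + 0.026605 + 0.003628 = 0.5328.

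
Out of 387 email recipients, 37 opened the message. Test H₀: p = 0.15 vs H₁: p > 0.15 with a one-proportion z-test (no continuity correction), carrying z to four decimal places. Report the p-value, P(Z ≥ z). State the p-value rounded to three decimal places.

Sample proportion p̂ = 37/387 = 0.09561.
SE₀ = √(0.15·0.85/387) = 0.018151.
Test statistic (full precision, shown to 4 dp): z = (37/387 − 0.15)/SE₀ ≈ -2.9967.
p-value = P(Z ≥ z) with z = -2.9967 → 0.999.

p-value = 0.999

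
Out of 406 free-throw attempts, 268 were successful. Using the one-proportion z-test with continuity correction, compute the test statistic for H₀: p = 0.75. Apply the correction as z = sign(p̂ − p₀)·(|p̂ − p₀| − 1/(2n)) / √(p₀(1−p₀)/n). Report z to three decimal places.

With x = 268 successes in n = 406, p̂ = 0.66010. p̂ − p₀ = -0.089901.
1/(2n) = 0.001232.
Corrected numerator: |-0.089901| − 0.001232 = 0.088669.
Null standard error: √(0.75·0.25/406) = √0.000461823 = 0.021490.
z = −0.088669/0.021490 = -4.126.

z = -4.126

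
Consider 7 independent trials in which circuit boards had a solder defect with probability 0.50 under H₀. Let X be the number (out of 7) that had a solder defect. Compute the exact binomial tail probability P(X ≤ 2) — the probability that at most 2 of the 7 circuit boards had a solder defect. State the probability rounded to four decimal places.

X ~ Binomial(n=7, p=0.50).
P(X ≤ 2) = C(7,0)·0.50^0·0.50^7 + C(7,1)·0.50^1·0.50^6 + C(7,2)·0.50^2·0.50^5.
= 0.007812 + 0.054688 + 0.164062 = 0.2266.

P = 0.2266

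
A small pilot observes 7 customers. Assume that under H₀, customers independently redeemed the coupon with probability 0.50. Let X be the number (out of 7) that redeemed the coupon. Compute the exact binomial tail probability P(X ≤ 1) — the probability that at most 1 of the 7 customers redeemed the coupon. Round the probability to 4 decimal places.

X is binomial with n = 7 and p = 0.50.
P(X ≤ 1) = C(7,0)·0.50^0·0.50^7 + C(7,1)·0.50^1·0.50^6.
= 0.007812 + 0.054688 = 0.0625.

P = 0.0625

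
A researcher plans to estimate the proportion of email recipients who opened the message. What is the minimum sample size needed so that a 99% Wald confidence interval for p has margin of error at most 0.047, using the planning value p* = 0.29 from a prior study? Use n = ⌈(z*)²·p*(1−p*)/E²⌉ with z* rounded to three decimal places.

The 99% critical value is z* = 2.576.
p*(1−p*) = 0.29·0.71 = 0.2059.
(z*)²·p*(1−p*)/E² = 6.635776·0.2059/0.002209 = 618.518.
⌈618.518⌉ = 619.

n = 619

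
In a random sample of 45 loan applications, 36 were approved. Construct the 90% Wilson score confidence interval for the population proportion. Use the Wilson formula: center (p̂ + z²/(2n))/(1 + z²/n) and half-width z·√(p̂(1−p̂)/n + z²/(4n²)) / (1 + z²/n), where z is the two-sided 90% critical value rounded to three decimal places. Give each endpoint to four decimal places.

Here p̂ = 36/45 = 0.80000 and z = 1.645 (z² = 2.706025).
Denominator 1 + z²/n = 1 + 2.706025/45 = 1.060134.
Adjusted center: (0.80000 + z²/(2n))/1.060134 = 0.78298.
Radicand: p̂(1−p̂)/n + z²/(4n²) = 0.003555556 + 0.000334077 = 0.003889633.
Half-width = z·√(radicand)/denom = 1.645·0.062367/1.060134 = 0.09677.
CI: 0.78298 ± 0.09677 = (0.6862, 0.8798).

(0.6862, 0.8798)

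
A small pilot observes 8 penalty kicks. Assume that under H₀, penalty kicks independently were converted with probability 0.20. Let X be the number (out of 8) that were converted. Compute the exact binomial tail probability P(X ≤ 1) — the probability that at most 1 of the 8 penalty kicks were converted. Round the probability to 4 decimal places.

X ~ Binomial(n=8, p=0.20).
P(X ≤ 1) = C(8,0)·0.20^0·0.80^8 + C(8,1)·0.20^1·0.80^7.
= 0.167772 + 0.335544 = 0.5033.

P = 0.5033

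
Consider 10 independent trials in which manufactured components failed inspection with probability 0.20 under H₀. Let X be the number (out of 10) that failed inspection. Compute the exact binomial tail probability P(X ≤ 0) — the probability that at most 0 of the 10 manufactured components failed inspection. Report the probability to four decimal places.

P = 0.1074

X is binomial with n = 10 and p = 0.20.
P(X ≤ 0) = C(10,0)·0.20^0·0.80^10.
= 0.107374 = 0.1074.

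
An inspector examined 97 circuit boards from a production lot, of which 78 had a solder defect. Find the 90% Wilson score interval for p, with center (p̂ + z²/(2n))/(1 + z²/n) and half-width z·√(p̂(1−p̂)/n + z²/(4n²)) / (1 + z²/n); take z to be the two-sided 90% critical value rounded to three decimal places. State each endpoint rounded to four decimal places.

p̂ = 78/97 = 0.80412; z = 1.645, so z² = 2.706025.
Denominator 1 + z²/n = 1 + 2.706025/97 = 1.027897.
Adjusted center: (0.80412 + z²/(2n))/1.027897 = 0.79587.
Radicand: p̂(1−p̂)/n + z²/(4n²) = 0.001623802 + 0.000071900 = 0.001695702.
Half-width = 1.645·√0.001695702/1.027897 = 0.06590.
CI: 0.79587 ± 0.06590 = (0.7300, 0.8618).

(0.7300, 0.8618)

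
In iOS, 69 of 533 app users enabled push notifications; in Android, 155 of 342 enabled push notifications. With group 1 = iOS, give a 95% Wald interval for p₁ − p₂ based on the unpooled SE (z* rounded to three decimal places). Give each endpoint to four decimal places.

p̂₁ = 69/533 = 0.12946, p̂₂ = 155/342 = 0.45322; p̂₁ − p̂₂ = -0.32376.
SE = √(0.000211439 + 0.000724594) = √0.000936033 = 0.030595.
For 95% confidence, z* = 1.960. Margin of error = 0.05997.
So the interval runs from -0.3837 to -0.2638.

(-0.3837, -0.2638)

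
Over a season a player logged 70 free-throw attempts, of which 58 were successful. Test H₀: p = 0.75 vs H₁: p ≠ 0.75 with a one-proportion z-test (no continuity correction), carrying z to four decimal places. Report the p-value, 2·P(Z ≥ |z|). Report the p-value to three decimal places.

Sample proportion p̂ = 58/70 = 0.82857.
Under H₀, SE = √(p₀(1−p₀)/n) = √(0.75·0.25/70) = √0.002678571 = 0.051755.
z = (p̂ − p₀)/SE = (58/70 − 0.75)/0.051755 ≈ 1.5181.
From the standard normal, 2·P(Z ≥ |z|) = 0.129.

p-value = 0.129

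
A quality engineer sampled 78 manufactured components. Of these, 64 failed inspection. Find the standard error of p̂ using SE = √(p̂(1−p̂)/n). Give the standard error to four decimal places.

With x = 64 successes in n = 78, p̂ = 0.82051.
p̂(1−p̂) = 0.82051·0.17949 = 0.147273.
SE = √(0.147273/78) = √0.001888115 = 0.0435.

SE = 0.0435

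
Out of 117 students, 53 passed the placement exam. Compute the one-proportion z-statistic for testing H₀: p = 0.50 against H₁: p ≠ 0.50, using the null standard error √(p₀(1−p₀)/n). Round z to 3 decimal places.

z = -1.017

The sample proportion is 53/117 = 0.45299.
SE₀ = √(0.50·0.50/117) = 0.046225.
z = (p̂ − p₀)/SE = (0.45299 − 0.50)/0.046225 = -1.017.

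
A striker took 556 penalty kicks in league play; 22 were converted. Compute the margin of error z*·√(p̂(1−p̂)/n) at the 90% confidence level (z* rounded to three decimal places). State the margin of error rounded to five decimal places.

ME = 0.01360

With x = 22 successes in n = 556, p̂ = 0.03957.
Standard error of p̂: √(0.038003/556) = √0.000068350 = 0.008267.
For 90% confidence, z* = 1.645.
Margin of error = z*·SE = 1.645 × 0.008267 = 0.01360.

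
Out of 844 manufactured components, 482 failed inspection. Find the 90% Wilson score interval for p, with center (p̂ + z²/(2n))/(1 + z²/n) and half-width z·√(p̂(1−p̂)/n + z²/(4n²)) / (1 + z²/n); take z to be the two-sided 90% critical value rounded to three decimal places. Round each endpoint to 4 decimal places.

(0.5429, 0.5988)

Here p̂ = 482/844 = 0.57109 and z = 1.645 (z² = 2.706025).
Denominator 1 + z²/n = 1 + 2.706025/844 = 1.003206.
Adjusted center: (0.57109 + z²/(2n))/1.003206 = 0.57086.
Radicand: p̂(1−p̂)/n + z²/(4n²) = 0.000290221 + 0.000000950 = 0.000291171.
Half-width = z·√(radicand)/denom = 1.645·0.017064/1.003206 = 0.02798.
So the interval runs from 0.5429 to 0.5988.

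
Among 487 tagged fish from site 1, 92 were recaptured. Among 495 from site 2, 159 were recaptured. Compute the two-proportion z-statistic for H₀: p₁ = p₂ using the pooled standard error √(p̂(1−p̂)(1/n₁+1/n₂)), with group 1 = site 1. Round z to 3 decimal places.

z = -4.752

Sample proportions: p̂₁ = 92/487 = 0.18891 and p̂₂ = 159/495 = 0.32121.
Pooling: p̂ = 251/982 = 0.25560.
SE = √[p̂(1−p̂)(1/n₁+1/n₂)] = √[0.25560·0.74440·(1/487+1/495)] ≈ 0.027840.
z = -0.13230/0.027840 = -4.752.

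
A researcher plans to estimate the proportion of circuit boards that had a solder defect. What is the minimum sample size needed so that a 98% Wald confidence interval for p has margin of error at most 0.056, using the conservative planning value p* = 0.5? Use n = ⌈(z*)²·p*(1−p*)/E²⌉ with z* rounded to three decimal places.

n = 432

z* = 2.326 at the 98% level.
p*(1−p*) = 0.2500.
(z*)²·p*(1−p*)/E² = 5.410276·0.2500/0.003136 = 431.304.
⌈431.304⌉ = 432.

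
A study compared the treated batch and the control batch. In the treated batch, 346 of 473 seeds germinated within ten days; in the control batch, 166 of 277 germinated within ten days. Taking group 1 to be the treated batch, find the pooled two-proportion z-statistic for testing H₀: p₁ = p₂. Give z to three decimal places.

z = 3.755

Sample proportions: p̂₁ = 346/473 = 0.73150 and p̂₂ = 166/277 = 0.59928.
Pooling: p̂ = 512/750 = 0.68267.
Pooled SE = √[0.2166329·0.00572427] ≈ 0.035215.
z = 0.13222/0.035215 = 3.755.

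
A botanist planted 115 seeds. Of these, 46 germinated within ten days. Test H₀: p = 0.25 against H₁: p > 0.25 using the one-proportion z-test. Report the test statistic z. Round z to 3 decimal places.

Sample proportion p̂ = 46/115 = 0.40000.
Under H₀, SE = √(p₀(1−p₀)/n) = √(0.25·0.75/115) = √0.001630435 = 0.040379.
z = (p̂ − p₀)/SE = (0.40000 − 0.25)/0.040379 = 3.715.

z = 3.715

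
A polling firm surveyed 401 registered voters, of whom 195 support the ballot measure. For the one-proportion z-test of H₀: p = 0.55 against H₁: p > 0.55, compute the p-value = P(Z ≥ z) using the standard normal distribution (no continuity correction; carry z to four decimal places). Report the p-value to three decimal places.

p-value = 0.995

p̂ = 195/401 = 0.48628.
Null standard error: √(0.55·0.45/401) = √0.000617207 = 0.024844.
Test statistic (full precision, shown to 4 dp): z = (195/401 − 0.55)/SE₀ ≈ -2.5647.
p-value = P(Z ≥ z) with z = -2.5647 → 0.995.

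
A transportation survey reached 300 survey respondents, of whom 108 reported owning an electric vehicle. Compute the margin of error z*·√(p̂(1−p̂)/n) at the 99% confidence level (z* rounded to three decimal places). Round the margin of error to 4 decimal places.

The sample proportion is 108/300 = 0.36000.
Standard error of p̂: √(0.230400/300) = √0.000768000 = 0.027713.
z* = 2.576 at the 99% level.
Margin of error = z*·SE = 2.576 × 0.027713 = 0.0714.

ME = 0.0714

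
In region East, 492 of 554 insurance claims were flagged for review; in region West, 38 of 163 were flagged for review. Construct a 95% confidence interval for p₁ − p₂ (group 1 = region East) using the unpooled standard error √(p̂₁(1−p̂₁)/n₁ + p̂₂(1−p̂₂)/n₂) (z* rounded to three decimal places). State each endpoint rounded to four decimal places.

(0.5849, 0.7250)

p̂₁ = 492/554 = 0.88809, p̂₂ = 38/163 = 0.23313; p̂₁ − p̂₂ = 0.65496.
Unpooled SE = √(p̂₁(1−p̂₁)/n₁ + p̂₂(1−p̂₂)/n₂) = √(0.000179402 + 0.001096808) = 0.035724.
z* = 1.960 at the 95% level. Margin = 1.960·0.035724 = 0.07002.
Interval: 0.65496 ± 0.07002 → (0.5849, 0.7250).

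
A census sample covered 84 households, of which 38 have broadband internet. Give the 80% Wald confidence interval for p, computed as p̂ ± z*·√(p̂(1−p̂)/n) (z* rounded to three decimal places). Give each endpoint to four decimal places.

(0.3828, 0.5220)

Sample proportion p̂ = 38/84 = 0.45238.
Standard error of p̂: √(0.247732/84) = √0.002949196 = 0.054306.
For 80% confidence, z* = 1.282.
Margin of error: 1.282 × 0.054306 = 0.06962.
CI: 0.45238 ± 0.06962 = (0.3828, 0.5220).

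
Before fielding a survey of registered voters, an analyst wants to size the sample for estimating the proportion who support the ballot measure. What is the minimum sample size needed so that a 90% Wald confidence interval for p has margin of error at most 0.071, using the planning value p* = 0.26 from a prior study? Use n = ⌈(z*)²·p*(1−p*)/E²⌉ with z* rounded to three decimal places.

n = 104

z* = 1.645 at the 90% level.
p*(1−p*) = 0.26·0.74 = 0.1924.
(z*)²·p*(1−p*)/E² = 2.706025·0.1924/0.005041 = 103.281.
⌈103.281⌉ = 104.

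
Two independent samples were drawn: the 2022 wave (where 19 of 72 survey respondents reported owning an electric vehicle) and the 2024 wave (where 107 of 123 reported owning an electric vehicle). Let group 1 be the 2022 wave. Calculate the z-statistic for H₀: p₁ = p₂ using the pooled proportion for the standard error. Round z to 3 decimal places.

p̂₁ = 19/72 = 0.26389, p̂₂ = 107/123 = 0.86992.
Pooled p̂ = (19+107)/(72+123) = 126/195 = 0.64615.
Pooled SE = √[0.2286391·0.02201897] ≈ 0.070953.
z = (p̂₁ − p̂₂)/SE = (0.26389 − 0.86992)/0.070953 = -0.60603/0.070953 = -8.541.

z = -8.541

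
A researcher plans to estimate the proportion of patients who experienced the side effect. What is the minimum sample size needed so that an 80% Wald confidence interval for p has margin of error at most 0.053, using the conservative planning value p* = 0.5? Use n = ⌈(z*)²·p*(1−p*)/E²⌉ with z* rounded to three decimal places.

n = 147

z* = 1.282 at the 80% level.
p*(1−p*) = 0.2500.
Required n before rounding: 1.643524 × 0.2500 / 0.053² = 146.273.
Rounding up, n = 147.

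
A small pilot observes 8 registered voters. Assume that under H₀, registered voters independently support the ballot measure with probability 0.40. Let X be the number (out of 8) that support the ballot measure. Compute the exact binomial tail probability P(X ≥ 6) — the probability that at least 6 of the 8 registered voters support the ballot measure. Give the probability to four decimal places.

P = 0.0498

X ~ Binomial(n=8, p=0.40).
P(X ≥ 6) = C(8,6)·0.40^6·0.60^2 + C(8,7)·0.40^7·0.60^1 + C(8,8)·0.40^8·0.60^0.
= 0.041288 + 0.007864 + 0.000655 = 0.0498.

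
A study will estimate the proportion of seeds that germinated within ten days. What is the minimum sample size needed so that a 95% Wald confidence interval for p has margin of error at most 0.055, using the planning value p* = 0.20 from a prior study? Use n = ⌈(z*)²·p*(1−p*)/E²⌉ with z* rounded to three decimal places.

The 95% critical value is z* = 1.960.
p*(1−p*) = 0.20·0.80 = 0.1600.
(z*)²·p*(1−p*)/E² = 3.841600·0.1600/0.003025 = 203.192.
⌈203.192⌉ = 204.

n = 204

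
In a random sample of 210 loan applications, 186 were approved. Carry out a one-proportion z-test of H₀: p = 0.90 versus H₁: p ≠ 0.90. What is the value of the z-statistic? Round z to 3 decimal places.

z = -0.690

The sample proportion is 186/210 = 0.88571.
SE₀ = √(0.90·0.10/210) = 0.020702.
Test statistic: z = -0.01429/0.020702 = -0.690.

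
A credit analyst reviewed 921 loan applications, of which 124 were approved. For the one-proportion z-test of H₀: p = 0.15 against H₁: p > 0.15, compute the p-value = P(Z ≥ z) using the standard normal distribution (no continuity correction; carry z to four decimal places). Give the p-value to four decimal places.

p-value = 0.9042

p̂ = 124/921 = 0.13464.
Under H₀, SE = √(p₀(1−p₀)/n) = √(0.15·0.85/921) = √0.000138436 = 0.011766.
Test statistic (full precision, shown to 4 dp): z = (124/921 − 0.15)/SE₀ ≈ -1.3058.
p-value = P(Z ≥ z) with z = -1.3058 → 0.9042.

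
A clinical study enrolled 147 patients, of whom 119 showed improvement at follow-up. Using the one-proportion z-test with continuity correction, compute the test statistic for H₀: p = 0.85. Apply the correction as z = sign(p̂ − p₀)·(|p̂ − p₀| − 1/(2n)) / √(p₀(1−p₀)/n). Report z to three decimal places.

p̂ = 119/147 = 0.80952. p̂ − p₀ = -0.040476.
Continuity correction 1/(2n) = 1/294 = 0.003401.
Corrected numerator: |-0.040476| − 0.003401 = 0.037075.
Under H₀, SE = √(p₀(1−p₀)/n) = √(0.85·0.15/147) = √0.000867347 = 0.029451.
z = (−)0.037075/0.029451 = -1.259.

z = -1.259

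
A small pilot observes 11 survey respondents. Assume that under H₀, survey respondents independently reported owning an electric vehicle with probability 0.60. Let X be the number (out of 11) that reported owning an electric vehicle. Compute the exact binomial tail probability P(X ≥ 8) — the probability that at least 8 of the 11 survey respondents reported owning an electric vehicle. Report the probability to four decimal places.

P = 0.2963

X is binomial with n = 11 and p = 0.60.
P(X ≥ 8) = C(11,8)·0.60^8·0.40^3 + C(11,9)·0.60^9·0.40^2 + C(11,10)·0.60^10·0.40^1 + C(11,11)·0.60^11·0.40^0.
= 0.177367 + 0.088684 + 0.026605 + 0.003628 = 0.2963.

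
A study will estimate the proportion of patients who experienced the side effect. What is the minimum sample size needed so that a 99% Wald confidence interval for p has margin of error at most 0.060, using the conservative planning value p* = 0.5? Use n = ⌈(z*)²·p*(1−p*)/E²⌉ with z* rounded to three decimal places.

n = 461

The 99% critical value is z* = 2.576.
p*(1−p*) = 0.2500.
(z*)²·p*(1−p*)/E² = 6.635776·0.2500/0.003600 = 460.818.
⌈460.818⌉ = 461.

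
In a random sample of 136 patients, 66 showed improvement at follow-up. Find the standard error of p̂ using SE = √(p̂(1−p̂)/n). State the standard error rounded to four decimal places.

SE = 0.0429

With x = 66 successes in n = 136, p̂ = 0.48529.
p̂(1−p̂) = 0.249784.
SE = √(0.249784/136) = 0.0429.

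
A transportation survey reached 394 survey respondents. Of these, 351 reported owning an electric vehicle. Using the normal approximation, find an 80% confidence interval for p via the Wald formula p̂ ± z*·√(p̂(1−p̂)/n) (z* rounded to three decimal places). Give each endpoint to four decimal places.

The sample proportion is 351/394 = 0.89086.
SE = √(p̂(1−p̂)/n) = √(0.097226/394) = 0.015709.
The 80% critical value is z* = 1.282.
Margin of error: 1.282 × 0.015709 = 0.02014.
CI: 0.89086 ± 0.02014 = (0.8707, 0.9110).

(0.8707, 0.9110)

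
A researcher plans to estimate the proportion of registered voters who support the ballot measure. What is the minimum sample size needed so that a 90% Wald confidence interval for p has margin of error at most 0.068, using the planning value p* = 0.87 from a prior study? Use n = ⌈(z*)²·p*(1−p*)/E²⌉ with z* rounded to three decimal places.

n = 67

For 90% confidence, z* = 1.645.
p*(1−p*) = 0.1131.
(z*)²·p*(1−p*)/E² = 2.706025·0.1131/0.004624 = 66.188.
Rounding up, n = 67.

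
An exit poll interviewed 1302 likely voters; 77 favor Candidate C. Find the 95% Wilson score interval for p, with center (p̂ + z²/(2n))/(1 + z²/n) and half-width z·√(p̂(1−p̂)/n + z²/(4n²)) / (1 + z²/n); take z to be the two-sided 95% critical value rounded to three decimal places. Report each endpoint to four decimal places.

(0.0476, 0.0733)

p̂ = 77/1302 = 0.05914; z = 1.960, so z² = 3.841600.
Denominator 1 + z²/n = 1 + 3.841600/1302 = 1.002951.
Adjusted center: (0.05914 + z²/(2n))/1.002951 = 0.06044.
Radicand: p̂(1−p̂)/n + z²/(4n²) = 0.000042736 + 0.000000567 = 0.000043303.
Half-width = z·√(radicand)/denom = 1.960·0.006580/1.002951 = 0.01286.
So the interval runs from 0.0476 to 0.0733.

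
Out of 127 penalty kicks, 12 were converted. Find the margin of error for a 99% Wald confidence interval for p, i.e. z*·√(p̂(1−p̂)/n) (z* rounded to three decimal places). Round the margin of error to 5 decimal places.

ME = 0.06686

Sample proportion p̂ = 12/127 = 0.09449.
SE = √(p̂(1−p̂)/n) = √(0.085560/127) = 0.025956.
z* = 2.576 at the 99% level.
ME = 2.576·0.025956 = 0.06686.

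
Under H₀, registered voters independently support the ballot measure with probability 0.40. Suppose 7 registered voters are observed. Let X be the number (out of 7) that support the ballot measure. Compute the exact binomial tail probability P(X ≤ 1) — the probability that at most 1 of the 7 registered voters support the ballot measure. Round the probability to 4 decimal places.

P = 0.1586

X is binomial with n = 7 and p = 0.40.
P(X ≤ 1) = C(7,0)·0.40^0·0.60^7 + C(7,1)·0.40^1·0.60^6.
= 0.027994 + 0.130637 = 0.1586.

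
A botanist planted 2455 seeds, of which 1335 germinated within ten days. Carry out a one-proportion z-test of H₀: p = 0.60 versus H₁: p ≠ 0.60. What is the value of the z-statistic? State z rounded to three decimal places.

z = -5.685

p̂ = 1335/2455 = 0.54379.
SE₀ = √(0.60·0.40/2455) = 0.009887.
z = (p̂ − p₀)/SE = (0.54379 − 0.60)/0.009887 = -5.685.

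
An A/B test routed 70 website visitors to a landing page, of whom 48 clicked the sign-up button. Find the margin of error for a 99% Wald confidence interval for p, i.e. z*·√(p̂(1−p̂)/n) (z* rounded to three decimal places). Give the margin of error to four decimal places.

ME = 0.1429

Sample proportion p̂ = 48/70 = 0.68571.
SE(p̂) = √(0.68571·0.31429/70) = 0.055486.
The 99% critical value is z* = 2.576.
ME = 2.576·0.055486 = 0.1429.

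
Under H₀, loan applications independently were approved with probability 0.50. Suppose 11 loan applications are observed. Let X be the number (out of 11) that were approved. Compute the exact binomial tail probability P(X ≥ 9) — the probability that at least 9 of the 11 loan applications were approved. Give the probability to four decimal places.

P = 0.0327

X is binomial with n = 11 and p = 0.50.
P(X ≥ 9) = C(11,9)·0.50^9·0.50^2 + C(11,10)·0.50^10·0.50^1 + C(11,11)·0.50^11·0.50^0.
= 0.026855 + 0.005371 + 0.000488 = 0.0327.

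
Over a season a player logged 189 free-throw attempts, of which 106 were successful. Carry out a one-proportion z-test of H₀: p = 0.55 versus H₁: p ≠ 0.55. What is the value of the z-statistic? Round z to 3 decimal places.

With x = 106 successes in n = 189, p̂ = 0.56085.
Null standard error: √(0.55·0.45/189) = √0.001309524 = 0.036187.
z = (p̂ − p₀)/SE = (0.56085 − 0.55)/0.036187 = 0.300.

z = 0.300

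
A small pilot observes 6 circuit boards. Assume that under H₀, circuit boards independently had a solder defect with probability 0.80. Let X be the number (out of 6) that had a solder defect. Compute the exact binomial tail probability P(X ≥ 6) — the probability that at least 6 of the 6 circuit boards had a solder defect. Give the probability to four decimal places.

X ~ Binomial(n=6, p=0.80).
P(X ≥ 6) = C(6,6)·0.80^6·0.20^0.
= 0.262144 = 0.2621.

P = 0.2621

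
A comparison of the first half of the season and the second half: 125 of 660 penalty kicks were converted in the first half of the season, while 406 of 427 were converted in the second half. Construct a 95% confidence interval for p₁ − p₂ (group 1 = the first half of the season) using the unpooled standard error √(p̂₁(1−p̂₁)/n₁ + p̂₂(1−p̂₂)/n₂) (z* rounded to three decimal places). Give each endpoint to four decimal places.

p̂₁ = 125/660 = 0.18939, p̂₂ = 406/427 = 0.95082; p̂₁ − p̂₂ = -0.76143.
Unpooled SE = √(p̂₁(1−p̂₁)/n₁ + p̂₂(1−p̂₂)/n₂) = √(0.000232612 + 0.000109512) = 0.018497.
The 95% critical value is z* = 1.960. Margin of error = 0.03625.
So the interval runs from -0.7977 to -0.7252.

(-0.7977, -0.7252)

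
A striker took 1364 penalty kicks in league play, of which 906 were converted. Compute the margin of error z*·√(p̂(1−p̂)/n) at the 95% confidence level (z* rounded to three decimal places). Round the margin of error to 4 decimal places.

With x = 906 successes in n = 1364, p̂ = 0.66422.
SE(p̂) = √(0.66422·0.33578/1364) = 0.012787.
The 95% critical value is z* = 1.960.
ME = 1.960·0.012787 = 0.0251.

ME = 0.0251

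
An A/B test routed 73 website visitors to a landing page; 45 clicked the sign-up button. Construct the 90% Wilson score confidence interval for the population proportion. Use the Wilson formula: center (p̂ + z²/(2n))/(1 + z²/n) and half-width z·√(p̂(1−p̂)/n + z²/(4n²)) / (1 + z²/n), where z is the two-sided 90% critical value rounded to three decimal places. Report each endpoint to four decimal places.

(0.5203, 0.7043)

p̂ = 45/73 = 0.61644; z = 1.645, so z² = 2.706025.
Denominator 1 + z²/n = 1 + 2.706025/73 = 1.037069.
Center = (0.61644 + 0.018534)/1.037069 = 0.61228.
Radicand: p̂(1−p̂)/n + z²/(4n²) = 0.003238933 + 0.000126948 = 0.003365881.
Half-width = 1.645·√0.003365881/1.037069 = 0.09203.
Interval: 0.61228 ± 0.09203 → (0.5203, 0.7043).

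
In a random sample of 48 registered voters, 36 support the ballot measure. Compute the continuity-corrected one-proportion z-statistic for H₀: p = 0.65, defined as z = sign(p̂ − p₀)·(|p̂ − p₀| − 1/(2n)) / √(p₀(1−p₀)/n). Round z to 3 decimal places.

The sample proportion is 36/48 = 0.75000. p̂ − p₀ = 0.100000.
1/(2n) = 0.010417.
Corrected numerator: |0.100000| − 0.010417 = 0.089583.
Null standard error: √(0.65·0.35/48) = √0.004739583 = 0.068845.
z = +0.089583/0.068845 = 1.301.

z = 1.301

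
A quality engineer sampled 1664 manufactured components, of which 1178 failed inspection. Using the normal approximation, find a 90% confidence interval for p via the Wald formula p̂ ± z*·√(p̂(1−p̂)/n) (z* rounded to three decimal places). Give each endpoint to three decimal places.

Sample proportion p̂ = 1178/1664 = 0.70793.
SE = √(p̂(1−p̂)/n) = √(0.206764/1664) = 0.011147.
For 90% confidence, z* = 1.645.
Margin of error: 1.645 × 0.011147 = 0.01834.
CI: 0.70793 ± 0.01834 = (0.690, 0.726).

(0.690, 0.726)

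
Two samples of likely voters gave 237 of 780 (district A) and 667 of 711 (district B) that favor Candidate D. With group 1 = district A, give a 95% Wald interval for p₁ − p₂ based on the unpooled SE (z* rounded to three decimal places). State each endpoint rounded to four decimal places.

p̂₁ = 0.30385, p̂₂ = 0.93812, so the observed difference is -0.63427.
SE = √(0.000271184 + 0.000081653) = √0.000352837 = 0.018784.
The 95% critical value is z* = 1.960. Margin = 1.960·0.018784 = 0.03682.
So the interval runs from -0.6711 to -0.5975.

(-0.6711, -0.5975)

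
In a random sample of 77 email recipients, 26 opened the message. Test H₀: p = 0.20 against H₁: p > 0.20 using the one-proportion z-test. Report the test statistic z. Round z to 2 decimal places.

z = 3.02

p̂ = 26/77 = 0.33766.
Under H₀, SE = √(p₀(1−p₀)/n) = √(0.20·0.80/77) = √0.002077922 = 0.045584.
z = (0.33766 − 0.20)/0.045584 = 0.13766/0.045584 = 3.02.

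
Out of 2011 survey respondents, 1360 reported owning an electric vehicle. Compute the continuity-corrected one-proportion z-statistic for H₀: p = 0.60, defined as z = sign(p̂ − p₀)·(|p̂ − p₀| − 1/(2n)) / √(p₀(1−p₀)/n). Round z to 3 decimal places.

p̂ = 1360/2011 = 0.67628. p̂ − p₀ = 0.076280.
1/(2n) = 0.000249.
Corrected numerator: |0.076280| − 0.000249 = 0.076031.
SE₀ = √(0.60·0.40/2011) = 0.010924.
z = +0.076031/0.010924 = 6.960.

z = 6.960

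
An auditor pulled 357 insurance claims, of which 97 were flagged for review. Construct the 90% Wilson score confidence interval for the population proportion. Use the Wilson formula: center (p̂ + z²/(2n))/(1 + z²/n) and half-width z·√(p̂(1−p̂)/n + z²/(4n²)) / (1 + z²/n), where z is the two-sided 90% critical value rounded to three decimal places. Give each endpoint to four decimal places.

(0.2348, 0.3120)

p̂ = 97/357 = 0.27171; z = 1.645, so z² = 2.706025.
Denominator 1 + z²/n = 1 + 2.706025/357 = 1.007580.
Center = (0.27171 + 0.003790)/1.007580 = 0.27343.
Radicand: p̂(1−p̂)/n + z²/(4n²) = 0.000554294 + 0.000005308 = 0.000559602.
Half-width = 1.645·√0.000559602/1.007580 = 0.03862.
CI: 0.27343 ± 0.03862 = (0.2348, 0.3120).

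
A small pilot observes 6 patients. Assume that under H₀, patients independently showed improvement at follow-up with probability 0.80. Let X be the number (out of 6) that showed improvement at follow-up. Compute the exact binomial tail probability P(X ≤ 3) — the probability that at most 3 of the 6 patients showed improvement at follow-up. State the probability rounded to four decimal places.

P = 0.0989

X ~ Binomial(n=6, p=0.80).
P(X ≤ 3) = C(6,0)·0.80^0·0.20^6 + C(6,1)·0.80^1·0.20^5 + C(6,2)·0.80^2·0.20^4 + C(6,3)·0.80^3·0.20^3.
= 0.000064 + 0.001536 + 0.015360 + 0.081920 = 0.0989.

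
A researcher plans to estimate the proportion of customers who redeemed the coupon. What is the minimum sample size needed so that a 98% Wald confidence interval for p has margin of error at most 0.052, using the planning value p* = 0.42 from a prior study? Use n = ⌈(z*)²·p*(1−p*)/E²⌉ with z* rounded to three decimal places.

The 98% critical value is z* = 2.326.
p*(1−p*) = 0.42·0.58 = 0.2436.
Required n before rounding: 5.410276 × 0.2436 / 0.052² = 487.405.
⌈487.405⌉ = 488.

n = 488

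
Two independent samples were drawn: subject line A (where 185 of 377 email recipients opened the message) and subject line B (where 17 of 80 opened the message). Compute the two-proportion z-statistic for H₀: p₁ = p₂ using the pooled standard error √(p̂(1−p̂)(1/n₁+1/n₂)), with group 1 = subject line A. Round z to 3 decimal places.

z = 4.551

p̂₁ = 185/377 = 0.49072, p̂₂ = 17/80 = 0.21250.
Pooling: p̂ = 202/457 = 0.44201.
Pooled SE = √[0.2466375·0.01515252] ≈ 0.061132.
z = (p̂₁ − p̂₂)/SE = (0.49072 − 0.21250)/0.061132 = 0.27822/0.061132 = 4.551.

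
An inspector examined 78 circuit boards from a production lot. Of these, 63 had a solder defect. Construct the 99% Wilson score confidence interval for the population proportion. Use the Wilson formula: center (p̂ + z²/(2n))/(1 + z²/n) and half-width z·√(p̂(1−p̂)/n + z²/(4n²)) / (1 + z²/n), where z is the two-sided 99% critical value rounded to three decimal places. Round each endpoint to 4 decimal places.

(0.6706, 0.8965)

p̂ = 63/78 = 0.80769; z = 2.576, so z² = 6.635776.
Denominator 1 + z²/n = 1 + 6.635776/78 = 1.085074.
Adjusted center: (0.80769 + z²/(2n))/1.085074 = 0.78357.
Radicand: p̂(1−p̂)/n + z²/(4n²) = 0.001991352 + 0.000272673 = 0.002264025.
Half-width = 2.576·√0.002264025/1.085074 = 0.11296.
CI: 0.78357 ± 0.11296 = (0.6706, 0.8965).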